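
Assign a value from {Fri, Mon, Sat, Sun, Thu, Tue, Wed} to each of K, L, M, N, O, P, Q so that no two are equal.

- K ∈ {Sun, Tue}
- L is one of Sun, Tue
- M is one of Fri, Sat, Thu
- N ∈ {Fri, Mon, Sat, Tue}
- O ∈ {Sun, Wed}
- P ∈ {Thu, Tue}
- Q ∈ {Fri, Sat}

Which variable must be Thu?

P

The 7 variables together cover exactly {Fri, Mon, Sat, Sun, Thu, Tue, Wed} — 7 values for 7 variables — and Mon appears only in N's list, so N = Mon.
The 6 still-open variables together cover exactly {Fri, Sat, Sun, Thu, Tue, Wed} — 6 values for 6 variables — and Wed appears only in O's list, so O = Wed.
The 2 variables K and L are confined to {Sun, Tue}, which locks those values in; drop them from P.
So Thu goes to P.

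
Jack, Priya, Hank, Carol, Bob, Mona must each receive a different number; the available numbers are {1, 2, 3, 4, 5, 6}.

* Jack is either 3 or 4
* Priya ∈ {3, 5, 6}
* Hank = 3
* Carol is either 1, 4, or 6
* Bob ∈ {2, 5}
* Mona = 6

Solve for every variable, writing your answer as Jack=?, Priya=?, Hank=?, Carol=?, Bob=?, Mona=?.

Hank's domain is down to {3}, so Hank = 3. Strike 3 from Jack, Priya.
That leaves Mona = 6. Strike 6 from Priya, Carol.
That leaves Jack = 4. So Carol can't be 4.
Priya's domain is down to {5}, so Priya = 5. Strike 5 from Bob.
Carol has just one choice, so Carol = 1.
That leaves Bob = 2.

Jack=4, Priya=5, Hank=3, Carol=1, Bob=2, Mona=6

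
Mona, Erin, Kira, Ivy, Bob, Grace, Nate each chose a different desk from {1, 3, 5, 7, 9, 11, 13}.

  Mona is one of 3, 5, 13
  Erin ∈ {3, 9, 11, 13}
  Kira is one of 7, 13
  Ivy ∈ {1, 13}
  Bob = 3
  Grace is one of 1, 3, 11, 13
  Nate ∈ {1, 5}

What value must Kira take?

7

Bob's domain is down to {3}, so Bob = 3. Eliminate 3 elsewhere: Mona, Erin, Grace.
Among the 6 still-open variables, 7 fits only Kira (and all 6 values in {1, 5, 7, 9, 11, 13} must be used), so Kira = 7.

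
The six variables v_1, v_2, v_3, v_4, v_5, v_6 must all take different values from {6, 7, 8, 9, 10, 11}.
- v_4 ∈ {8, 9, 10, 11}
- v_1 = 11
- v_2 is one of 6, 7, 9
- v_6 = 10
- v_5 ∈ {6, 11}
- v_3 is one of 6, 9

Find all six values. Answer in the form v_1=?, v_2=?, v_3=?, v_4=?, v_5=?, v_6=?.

v_1=11, v_2=7, v_3=9, v_4=8, v_5=6, v_6=10

v_1 must be 11 (only option left). So v_4, v_5 can't be 11.
That leaves v_5 = 6. Strike 6 from v_2, v_3.
That leaves v_6 = 10. Remove 10 from v_4.
v_3's domain is down to {9}, so v_3 = 9. Eliminate 9 elsewhere: v_2, v_4.
v_4 has just one choice, so v_4 = 8.
v_2 has just one choice, so v_2 = 7.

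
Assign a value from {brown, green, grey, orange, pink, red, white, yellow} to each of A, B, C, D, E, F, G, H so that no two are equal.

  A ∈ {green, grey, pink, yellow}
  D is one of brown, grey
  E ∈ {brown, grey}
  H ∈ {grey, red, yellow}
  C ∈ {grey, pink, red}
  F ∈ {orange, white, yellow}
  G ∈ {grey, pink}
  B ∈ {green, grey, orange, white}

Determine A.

D and E share exactly the 2 values {brown, grey}; by pigeonhole those values go to them, so strike brown, grey from A, B, C, G, H.
G's domain is down to {pink}, so G = pink. Eliminate pink elsewhere: A, C.
C must be red (only option left). Strike red from H.
That leaves H = yellow. Strike yellow from A, F.
So A = green.

green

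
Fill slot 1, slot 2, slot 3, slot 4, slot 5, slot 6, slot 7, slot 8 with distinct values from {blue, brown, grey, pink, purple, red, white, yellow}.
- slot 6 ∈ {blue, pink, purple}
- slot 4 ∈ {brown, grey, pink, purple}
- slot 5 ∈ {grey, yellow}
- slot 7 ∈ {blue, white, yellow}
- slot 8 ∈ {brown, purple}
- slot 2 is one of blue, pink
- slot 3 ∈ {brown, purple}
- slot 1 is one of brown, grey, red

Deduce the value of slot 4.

grey

Among the 8 variables, red fits only slot 1 (and all 8 values in {blue, brown, grey, pink, purple, red, white, yellow} must be used), so slot 1 = red.
The 7 still-open variables draw from only 7 values {blue, brown, grey, pink, purple, white, yellow}, so each is used; only slot 7 can be white, hence slot 7 = white.
The 6 still-open variables draw from only 6 values {blue, brown, grey, pink, purple, yellow}, so each is used; only slot 5 can be yellow, hence slot 5 = yellow.
The 5 still-open variables together cover exactly {blue, brown, grey, pink, purple} — 5 values for 5 variables — and grey appears only in slot 4's list, so slot 4 = grey.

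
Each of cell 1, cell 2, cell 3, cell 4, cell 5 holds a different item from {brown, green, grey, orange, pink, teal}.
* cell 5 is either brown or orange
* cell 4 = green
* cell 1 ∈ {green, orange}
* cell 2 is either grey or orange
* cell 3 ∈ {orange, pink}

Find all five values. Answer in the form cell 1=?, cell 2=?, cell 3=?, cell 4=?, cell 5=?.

cell 1=orange, cell 2=grey, cell 3=pink, cell 4=green, cell 5=brown

cell 4 must be green (only option left). Remove green from cell 1.
That leaves cell 1 = orange. So cell 2, cell 3, cell 5 can't be orange.
That leaves cell 2 = grey.
That leaves cell 3 = pink.
That leaves cell 5 = brown.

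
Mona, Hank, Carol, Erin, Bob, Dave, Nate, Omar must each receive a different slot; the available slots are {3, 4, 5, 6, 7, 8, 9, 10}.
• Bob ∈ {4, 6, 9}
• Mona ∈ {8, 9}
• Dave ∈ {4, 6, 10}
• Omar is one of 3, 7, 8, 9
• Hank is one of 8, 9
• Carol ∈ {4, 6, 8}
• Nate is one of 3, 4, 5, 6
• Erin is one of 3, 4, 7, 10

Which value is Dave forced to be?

The 8 variables together cover exactly {3, 4, 5, 6, 7, 8, 9, 10} — 8 values for 8 variables — and 5 appears only in Nate's list, so Nate = 5.
Mona and Hank between them cover only {8, 9} — a naked pair. Remove those values from Carol, Bob, Omar.
Carol and Bob between them cover only {4, 6} — a naked pair. Remove those values from Erin, Dave.
So Dave = 10.

10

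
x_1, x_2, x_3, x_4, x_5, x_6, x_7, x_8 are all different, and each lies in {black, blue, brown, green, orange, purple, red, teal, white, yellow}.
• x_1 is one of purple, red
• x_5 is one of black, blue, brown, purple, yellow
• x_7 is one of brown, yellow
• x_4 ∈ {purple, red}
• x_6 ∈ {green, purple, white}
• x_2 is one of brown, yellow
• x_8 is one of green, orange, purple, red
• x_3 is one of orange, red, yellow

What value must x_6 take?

The 2 variables x_1 and x_4 are confined to {purple, red}, which locks those values in; drop them from x_3, x_5, x_6, x_8.
The 2 variables x_2 and x_7 are confined to {brown, yellow}, which locks those values in; drop them from x_3, x_5.
x_3's domain is down to {orange}, so x_3 = orange. So x_8 can't be orange.
x_8's domain is down to {green}, so x_8 = green. Eliminate green elsewhere: x_6.
So x_6 = white.

white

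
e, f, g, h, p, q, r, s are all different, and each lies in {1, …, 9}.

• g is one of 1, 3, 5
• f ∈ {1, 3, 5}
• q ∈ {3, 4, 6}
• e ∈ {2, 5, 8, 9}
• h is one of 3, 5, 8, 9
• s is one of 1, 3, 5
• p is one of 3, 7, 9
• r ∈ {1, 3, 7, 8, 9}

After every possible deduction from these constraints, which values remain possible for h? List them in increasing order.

f, g, s share exactly the 3 values {1, 3, 5}; by pigeonhole those values go to them, so strike 1, 3, 5 from e, h, p, q, r.
The 3 variables h, p, r are confined to {7, 8, 9}, which locks those values in; drop them from e.
e has just one choice, so e = 2.
No further eliminations apply; h can still be any of 8, 9.

8, 9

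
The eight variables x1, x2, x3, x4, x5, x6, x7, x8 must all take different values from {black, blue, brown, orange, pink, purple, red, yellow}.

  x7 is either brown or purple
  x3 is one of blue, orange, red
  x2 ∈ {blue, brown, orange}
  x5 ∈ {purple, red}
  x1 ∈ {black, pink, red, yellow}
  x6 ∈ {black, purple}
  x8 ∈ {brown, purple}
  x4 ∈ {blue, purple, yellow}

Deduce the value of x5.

red

The 8 variables together cover exactly {black, blue, brown, orange, pink, purple, red, yellow} — 8 values for 8 variables — and pink appears only in x1's list, so x1 = pink.
Among the 7 still-open variables, black fits only x6 (and all 7 values in {black, blue, brown, orange, purple, red, yellow} must be used), so x6 = black.
Among the 6 still-open variables, yellow fits only x4 (and all 6 values in {blue, brown, orange, purple, red, yellow} must be used), so x4 = yellow.
x7 and x8 share exactly the 2 values {brown, purple}; by pigeonhole those values go to them, so strike brown, purple from x2, x5.
So x5 = red.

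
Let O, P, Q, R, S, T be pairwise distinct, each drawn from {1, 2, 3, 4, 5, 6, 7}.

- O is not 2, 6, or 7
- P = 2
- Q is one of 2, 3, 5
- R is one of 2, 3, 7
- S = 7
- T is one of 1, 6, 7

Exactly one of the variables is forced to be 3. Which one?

P has just one choice, so P = 2. Eliminate 2 elsewhere: Q, R.
That leaves S = 7. Eliminate 7 elsewhere: R, T.
So 3 goes to R.

R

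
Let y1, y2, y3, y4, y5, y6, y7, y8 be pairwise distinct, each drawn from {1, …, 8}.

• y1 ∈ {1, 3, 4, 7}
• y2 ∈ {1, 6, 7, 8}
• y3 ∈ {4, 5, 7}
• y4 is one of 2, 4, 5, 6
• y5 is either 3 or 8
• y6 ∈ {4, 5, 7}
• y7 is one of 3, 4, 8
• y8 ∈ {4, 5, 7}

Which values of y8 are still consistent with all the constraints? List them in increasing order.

4, 5, 7

The 8 variables together cover exactly {1, 2, 3, 4, 5, 6, 7, 8} — 8 values for 8 variables — and 2 appears only in y4's list, so y4 = 2.
Among the 7 still-open variables, 6 fits only y2 (and all 7 values in {1, 3, 4, 5, 6, 7, 8} must be used), so y2 = 6.
The 6 still-open variables together cover exactly {1, 3, 4, 5, 7, 8} — 6 values for 6 variables — and 1 appears only in y1's list, so y1 = 1.
The 3 variables y3, y6, y8 are confined to {4, 5, 7}, which locks those values in; drop them from y7.
No further eliminations apply; y8 can still be any of 4, 5, 7.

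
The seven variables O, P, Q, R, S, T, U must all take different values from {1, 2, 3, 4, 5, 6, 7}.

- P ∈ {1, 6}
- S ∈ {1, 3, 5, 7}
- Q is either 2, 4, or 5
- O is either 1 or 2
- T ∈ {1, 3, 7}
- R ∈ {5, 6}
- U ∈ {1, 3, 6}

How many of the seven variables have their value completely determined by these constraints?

2

The 7 variables draw from only 7 values {1, 2, 3, 4, 5, 6, 7}, so each is used; only Q can be 4, hence Q = 4.
The 6 still-open variables together cover exactly {1, 2, 3, 5, 6, 7} — 6 values for 6 variables — and 2 appears only in O's list, so O = 2.
Determined: O=2, Q=4. The other variables each still have more than one consistent value. That makes 2.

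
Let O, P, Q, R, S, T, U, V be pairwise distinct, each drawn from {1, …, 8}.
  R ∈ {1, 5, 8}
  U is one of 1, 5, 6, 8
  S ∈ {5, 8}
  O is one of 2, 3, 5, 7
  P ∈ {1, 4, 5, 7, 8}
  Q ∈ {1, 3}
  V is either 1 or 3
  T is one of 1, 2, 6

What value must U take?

6

The 8 variables together cover exactly {1, 2, 3, 4, 5, 6, 7, 8} — 8 values for 8 variables — and 4 appears only in P's list, so P = 4.
Among the 7 still-open variables, 7 fits only O (and all 7 values in {1, 2, 3, 5, 6, 7, 8} must be used), so O = 7.
The 6 still-open variables together cover exactly {1, 2, 3, 5, 6, 8} — 6 values for 6 variables — and 2 appears only in T's list, so T = 2.
The 5 still-open variables draw from only 5 values {1, 3, 5, 6, 8}, so each is used; only U can be 6, hence U = 6.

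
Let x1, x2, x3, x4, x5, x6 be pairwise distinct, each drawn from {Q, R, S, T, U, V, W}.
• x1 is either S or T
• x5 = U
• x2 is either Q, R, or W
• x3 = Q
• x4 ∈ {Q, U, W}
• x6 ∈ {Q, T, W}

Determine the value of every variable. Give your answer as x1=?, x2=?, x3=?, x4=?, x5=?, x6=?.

x3 must be Q (only option left). Eliminate Q elsewhere: x2, x4, x6.
x5 must be U (only option left). So x4 can't be U.
x4 must be W (only option left). Eliminate W elsewhere: x2, x6.
x6's domain is down to {T}, so x6 = T. So x1 can't be T.
x1 must be S (only option left).
x2 must be R (only option left).

x1=S, x2=R, x3=Q, x4=W, x5=U, x6=T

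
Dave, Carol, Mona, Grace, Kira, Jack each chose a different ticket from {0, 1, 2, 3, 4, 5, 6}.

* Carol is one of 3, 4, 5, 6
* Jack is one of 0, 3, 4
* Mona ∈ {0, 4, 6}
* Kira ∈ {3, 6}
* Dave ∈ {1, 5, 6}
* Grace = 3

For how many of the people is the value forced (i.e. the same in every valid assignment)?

4

Grace's domain is down to {3}, so Grace = 3. So Carol, Kira, Jack can't be 3.
Kira has just one choice, so Kira = 6. Remove 6 from Dave, Carol, Mona.
Among the 4 still-open variables, 1 fits only Dave (and all 4 values in {0, 1, 4, 5} must be used), so Dave = 1.
The 3 still-open variables together cover exactly {0, 4, 5} — 3 values for 3 variables — and 5 appears only in Carol's list, so Carol = 5.
Determined: Dave=1, Carol=5, Grace=3, Kira=6. The other people each still have more than one consistent value. That makes 4.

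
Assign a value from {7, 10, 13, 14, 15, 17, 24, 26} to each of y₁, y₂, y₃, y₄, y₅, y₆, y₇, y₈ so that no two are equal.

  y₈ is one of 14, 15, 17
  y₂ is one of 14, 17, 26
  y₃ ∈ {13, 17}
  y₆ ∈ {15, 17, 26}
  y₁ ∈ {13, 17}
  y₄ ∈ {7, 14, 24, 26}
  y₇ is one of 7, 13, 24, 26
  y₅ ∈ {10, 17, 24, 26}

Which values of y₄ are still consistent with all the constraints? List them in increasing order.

7, 24

Among the 8 variables, 10 fits only y₅ (and all 8 values in {7, 10, 13, 14, 15, 17, 24, 26} must be used), so y₅ = 10.
y₁ and y₃ share exactly the 2 values {13, 17}; by pigeonhole those values go to them, so strike 13, 17 from y₂, y₆, y₇, y₈.
The 3 variables y₂, y₆, y₈ are confined to {14, 15, 26}, which locks those values in; drop them from y₄, y₇.
No further eliminations apply; y₄ can still be any of 7, 24.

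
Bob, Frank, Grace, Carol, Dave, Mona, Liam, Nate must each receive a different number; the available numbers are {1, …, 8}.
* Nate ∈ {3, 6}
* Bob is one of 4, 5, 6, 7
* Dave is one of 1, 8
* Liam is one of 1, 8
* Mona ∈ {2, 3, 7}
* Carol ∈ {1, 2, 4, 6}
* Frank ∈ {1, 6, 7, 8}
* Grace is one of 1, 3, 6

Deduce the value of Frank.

Among the 8 variables, 5 fits only Bob (and all 8 values in {1, 2, 3, 4, 5, 6, 7, 8} must be used), so Bob = 5.
The 7 still-open variables together cover exactly {1, 2, 3, 4, 6, 7, 8} — 7 values for 7 variables — and 4 appears only in Carol's list, so Carol = 4.
The 6 still-open variables draw from only 6 values {1, 2, 3, 6, 7, 8}, so each is used; only Mona can be 2, hence Mona = 2.
Among the 5 still-open variables, 7 fits only Frank (and all 5 values in {1, 3, 6, 7, 8} must be used), so Frank = 7.

7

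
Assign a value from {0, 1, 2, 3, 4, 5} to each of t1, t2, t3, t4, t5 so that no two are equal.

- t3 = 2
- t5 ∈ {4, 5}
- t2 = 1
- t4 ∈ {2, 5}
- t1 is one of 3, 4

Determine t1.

3

t2 must be 1 (only option left).
t3 must be 2 (only option left). Remove 2 from t4.
t4 has just one choice, so t4 = 5. Remove 5 from t5.
t5's domain is down to {4}, so t5 = 4. Remove 4 from t1.
So t1 = 3.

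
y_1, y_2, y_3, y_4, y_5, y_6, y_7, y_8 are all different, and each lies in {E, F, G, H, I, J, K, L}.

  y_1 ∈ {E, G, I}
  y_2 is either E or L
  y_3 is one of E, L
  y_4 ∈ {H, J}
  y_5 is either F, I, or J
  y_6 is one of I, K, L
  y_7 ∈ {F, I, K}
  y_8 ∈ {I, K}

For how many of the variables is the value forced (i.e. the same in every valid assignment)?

4

The 8 variables draw from only 8 values {E, F, G, H, I, J, K, L}, so each is used; only y_1 can be G, hence y_1 = G.
The 7 still-open variables together cover exactly {E, F, H, I, J, K, L} — 7 values for 7 variables — and H appears only in y_4's list, so y_4 = H.
The 6 still-open variables together cover exactly {E, F, I, J, K, L} — 6 values for 6 variables — and J appears only in y_5's list, so y_5 = J.
Among the 5 still-open variables, F fits only y_7 (and all 5 values in {E, F, I, K, L} must be used), so y_7 = F.
y_2 and y_3 between them cover only {E, L} — a naked pair. Remove those values from y_6.
Determined: y_1=G, y_4=H, y_5=J, y_7=F. The other variables each still have more than one consistent value. That makes 4.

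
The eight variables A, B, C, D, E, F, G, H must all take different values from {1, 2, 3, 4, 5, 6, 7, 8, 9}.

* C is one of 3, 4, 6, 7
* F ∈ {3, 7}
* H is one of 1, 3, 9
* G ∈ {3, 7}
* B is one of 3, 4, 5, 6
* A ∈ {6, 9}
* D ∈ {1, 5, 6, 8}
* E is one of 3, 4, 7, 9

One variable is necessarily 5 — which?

B

Among the 8 variables, 8 fits only D (and all 8 values in {1, 3, 4, 5, 6, 7, 8, 9} must be used), so D = 8.
Among the 7 still-open variables, 1 fits only H (and all 7 values in {1, 3, 4, 5, 6, 7, 9} must be used), so H = 1.
The 6 still-open variables together cover exactly {3, 4, 5, 6, 7, 9} — 6 values for 6 variables — and 5 appears only in B's list, so B = 5.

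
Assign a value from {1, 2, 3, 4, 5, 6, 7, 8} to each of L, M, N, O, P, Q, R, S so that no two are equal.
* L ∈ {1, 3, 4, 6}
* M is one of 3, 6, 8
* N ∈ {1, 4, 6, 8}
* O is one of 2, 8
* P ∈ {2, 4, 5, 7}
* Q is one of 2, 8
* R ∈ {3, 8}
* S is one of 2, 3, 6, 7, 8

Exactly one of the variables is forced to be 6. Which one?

The 8 variables together cover exactly {1, 2, 3, 4, 5, 6, 7, 8} — 8 values for 8 variables — and 5 appears only in P's list, so P = 5.
The 7 still-open variables draw from only 7 values {1, 2, 3, 4, 6, 7, 8}, so each is used; only S can be 7, hence S = 7.
The 2 variables O and Q are confined to {2, 8}, which locks those values in; drop them from M, N, R.
R's domain is down to {3}, so R = 3. Eliminate 3 elsewhere: L, M.
So 6 goes to M.

M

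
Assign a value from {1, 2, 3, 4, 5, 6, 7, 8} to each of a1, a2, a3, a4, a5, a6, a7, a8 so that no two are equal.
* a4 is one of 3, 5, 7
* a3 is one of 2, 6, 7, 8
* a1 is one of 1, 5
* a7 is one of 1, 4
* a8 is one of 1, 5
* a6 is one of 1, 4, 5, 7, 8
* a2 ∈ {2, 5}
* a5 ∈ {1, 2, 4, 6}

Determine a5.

Among the 8 variables, 3 fits only a4 (and all 8 values in {1, 2, 3, 4, 5, 6, 7, 8} must be used), so a4 = 3.
a1 and a8 between them cover only {1, 5} — a naked pair. Remove those values from a2, a5, a6, a7.
a2 has just one choice, so a2 = 2. So a3, a5 can't be 2.
a7's domain is down to {4}, so a7 = 4. Eliminate 4 elsewhere: a5, a6.
So a5 = 6.

6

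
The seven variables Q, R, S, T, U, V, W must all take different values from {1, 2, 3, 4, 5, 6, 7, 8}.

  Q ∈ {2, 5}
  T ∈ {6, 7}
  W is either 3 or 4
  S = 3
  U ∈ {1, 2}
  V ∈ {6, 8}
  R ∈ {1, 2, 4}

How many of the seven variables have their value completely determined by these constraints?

3

S has just one choice, so S = 3. Strike 3 from W.
W's domain is down to {4}, so W = 4. Strike 4 from R.
R and U between them cover only {1, 2} — a naked pair. Remove those values from Q.
That leaves Q = 5.
Determined: Q=5, S=3, W=4. The other variables each still have more than one consistent value. That makes 3.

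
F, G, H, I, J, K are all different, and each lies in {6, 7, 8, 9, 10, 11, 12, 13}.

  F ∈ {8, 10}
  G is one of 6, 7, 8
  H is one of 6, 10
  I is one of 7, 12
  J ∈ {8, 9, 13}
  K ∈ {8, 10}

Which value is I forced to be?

12

F and K share exactly the 2 values {8, 10}; by pigeonhole those values go to them, so strike 8, 10 from G, H, J.
That leaves H = 6. Strike 6 from G.
G has just one choice, so G = 7. Remove 7 from I.
So I = 12.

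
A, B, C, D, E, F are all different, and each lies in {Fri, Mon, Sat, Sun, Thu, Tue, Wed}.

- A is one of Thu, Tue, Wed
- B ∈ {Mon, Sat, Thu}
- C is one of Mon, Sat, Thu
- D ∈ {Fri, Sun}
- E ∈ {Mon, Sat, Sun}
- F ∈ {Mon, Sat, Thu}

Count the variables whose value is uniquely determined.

2

B, C, F between them cover only {Mon, Sat, Thu} — a naked triple. Remove those values from A, E.
E must be Sun (only option left). Remove Sun from D.
D has just one choice, so D = Fri.
Determined: D=Fri, E=Sun. The other variables each still have more than one consistent value. That makes 2.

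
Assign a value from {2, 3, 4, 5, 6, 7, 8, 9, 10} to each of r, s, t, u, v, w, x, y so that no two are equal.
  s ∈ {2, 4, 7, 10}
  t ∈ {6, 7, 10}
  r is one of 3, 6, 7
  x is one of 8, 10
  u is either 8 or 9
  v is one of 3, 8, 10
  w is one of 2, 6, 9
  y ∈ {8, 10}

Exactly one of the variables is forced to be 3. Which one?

v

The 8 variables together cover exactly {2, 3, 4, 6, 7, 8, 9, 10} — 8 values for 8 variables — and 4 appears only in s's list, so s = 4.
Among the 7 still-open variables, 2 fits only w (and all 7 values in {2, 3, 6, 7, 8, 9, 10} must be used), so w = 2.
Among the 6 still-open variables, 9 fits only u (and all 6 values in {3, 6, 7, 8, 9, 10} must be used), so u = 9.
x and y between them cover only {8, 10} — a naked pair. Remove those values from t, v.
So 3 goes to v.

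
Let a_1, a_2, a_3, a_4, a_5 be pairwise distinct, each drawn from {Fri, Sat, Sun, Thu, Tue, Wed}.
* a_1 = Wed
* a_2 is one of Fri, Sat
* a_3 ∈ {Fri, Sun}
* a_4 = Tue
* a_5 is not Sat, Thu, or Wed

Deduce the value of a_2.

a_1's domain is down to {Wed}, so a_1 = Wed.
a_4 has just one choice, so a_4 = Tue. Eliminate Tue elsewhere: a_5.
The 3 still-open variables draw from only 3 values {Fri, Sat, Sun}, so each is used; only a_2 can be Sat, hence a_2 = Sat.

Sat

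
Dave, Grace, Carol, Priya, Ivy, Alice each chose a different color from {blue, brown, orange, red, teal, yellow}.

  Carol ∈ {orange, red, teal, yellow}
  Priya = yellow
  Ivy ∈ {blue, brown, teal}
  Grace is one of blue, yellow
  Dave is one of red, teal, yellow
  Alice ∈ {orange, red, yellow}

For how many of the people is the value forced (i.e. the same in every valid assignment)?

Priya has just one choice, so Priya = yellow. Remove yellow from Dave, Grace, Carol, Alice.
Grace has just one choice, so Grace = blue. Strike blue from Ivy.
The 4 still-open variables together cover exactly {brown, orange, red, teal} — 4 values for 4 variables — and brown appears only in Ivy's list, so Ivy = brown.
Determined: Grace=blue, Priya=yellow, Ivy=brown. The other people each still have more than one consistent value. That makes 3.

3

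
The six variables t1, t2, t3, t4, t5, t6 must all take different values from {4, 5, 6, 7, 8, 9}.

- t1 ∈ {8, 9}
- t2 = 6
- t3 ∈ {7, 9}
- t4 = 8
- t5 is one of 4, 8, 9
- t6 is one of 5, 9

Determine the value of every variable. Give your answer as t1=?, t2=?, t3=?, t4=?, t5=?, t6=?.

t2 must be 6 (only option left).
t4's domain is down to {8}, so t4 = 8. So t1, t5 can't be 8.
t1 has just one choice, so t1 = 9. Eliminate 9 elsewhere: t3, t5, t6.
t3 must be 7 (only option left).
t5 has just one choice, so t5 = 4.
t6 must be 5 (only option left).

t1=9, t2=6, t3=7, t4=8, t5=4, t6=5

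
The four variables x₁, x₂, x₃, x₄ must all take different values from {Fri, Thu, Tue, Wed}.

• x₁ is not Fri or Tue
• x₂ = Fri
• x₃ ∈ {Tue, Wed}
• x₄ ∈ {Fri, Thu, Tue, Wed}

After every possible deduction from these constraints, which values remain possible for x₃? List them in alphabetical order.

x₂'s domain is down to {Fri}, so x₂ = Fri. So x₄ can't be Fri.
No further eliminations apply; x₃ can still be any of Tue, Wed.

Tue, Wed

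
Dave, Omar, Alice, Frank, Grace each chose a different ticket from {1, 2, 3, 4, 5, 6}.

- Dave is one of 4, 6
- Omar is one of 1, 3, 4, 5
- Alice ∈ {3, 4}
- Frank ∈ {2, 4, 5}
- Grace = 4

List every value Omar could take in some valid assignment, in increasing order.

1, 5

Grace has just one choice, so Grace = 4. Strike 4 from Dave, Omar, Alice, Frank.
Dave must be 6 (only option left).
Alice's domain is down to {3}, so Alice = 3. Eliminate 3 elsewhere: Omar.
No further eliminations apply; Omar can still be any of 1, 5.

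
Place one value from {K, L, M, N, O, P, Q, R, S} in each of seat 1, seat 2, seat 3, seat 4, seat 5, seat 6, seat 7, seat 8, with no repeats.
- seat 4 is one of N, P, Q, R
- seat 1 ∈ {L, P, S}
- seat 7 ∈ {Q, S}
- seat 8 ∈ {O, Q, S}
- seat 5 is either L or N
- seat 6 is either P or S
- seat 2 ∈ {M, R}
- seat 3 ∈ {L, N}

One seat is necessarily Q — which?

seat 7

The 8 variables draw from only 8 values {L, M, N, O, P, Q, R, S}, so each is used; only seat 2 can be M, hence seat 2 = M.
The 7 still-open variables together cover exactly {L, N, O, P, Q, R, S} — 7 values for 7 variables — and O appears only in seat 8's list, so seat 8 = O.
The 6 still-open variables draw from only 6 values {L, N, P, Q, R, S}, so each is used; only seat 4 can be R, hence seat 4 = R.
The 5 still-open variables together cover exactly {L, N, P, Q, S} — 5 values for 5 variables — and Q appears only in seat 7's list, so seat 7 = Q.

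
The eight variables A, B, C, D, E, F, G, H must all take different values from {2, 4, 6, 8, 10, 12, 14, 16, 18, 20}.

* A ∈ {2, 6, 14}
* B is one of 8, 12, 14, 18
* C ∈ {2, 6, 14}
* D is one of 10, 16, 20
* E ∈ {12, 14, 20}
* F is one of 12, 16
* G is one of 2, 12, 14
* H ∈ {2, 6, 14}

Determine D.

The 3 variables A, C, H are confined to {2, 6, 14}, which locks those values in; drop them from B, E, G.
That leaves G = 12. Remove 12 from B, E, F.
E's domain is down to {20}, so E = 20. Eliminate 20 elsewhere: D.
F's domain is down to {16}, so F = 16. Strike 16 from D.
So D = 10.

10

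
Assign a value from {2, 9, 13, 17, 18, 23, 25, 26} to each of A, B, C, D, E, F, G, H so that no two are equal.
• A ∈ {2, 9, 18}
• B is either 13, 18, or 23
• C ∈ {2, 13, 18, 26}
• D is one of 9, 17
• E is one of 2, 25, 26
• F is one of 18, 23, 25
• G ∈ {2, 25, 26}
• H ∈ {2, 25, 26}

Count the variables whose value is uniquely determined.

2

The 8 variables draw from only 8 values {2, 9, 13, 17, 18, 23, 25, 26}, so each is used; only D can be 17, hence D = 17.
The 7 still-open variables together cover exactly {2, 9, 13, 18, 23, 25, 26} — 7 values for 7 variables — and 9 appears only in A's list, so A = 9.
E, G, H share exactly the 3 values {2, 25, 26}; by pigeonhole those values go to them, so strike 2, 25, 26 from C, F.
Determined: A=9, D=17. The other variables each still have more than one consistent value. That makes 2.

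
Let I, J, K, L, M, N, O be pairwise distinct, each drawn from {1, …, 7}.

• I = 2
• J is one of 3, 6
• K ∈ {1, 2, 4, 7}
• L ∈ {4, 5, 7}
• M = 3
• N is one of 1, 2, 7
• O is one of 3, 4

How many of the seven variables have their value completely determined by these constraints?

I must be 2 (only option left). Strike 2 from K, N.
M has just one choice, so M = 3. Eliminate 3 elsewhere: J, O.
O's domain is down to {4}, so O = 4. So K, L can't be 4.
J has just one choice, so J = 6.
The 3 still-open variables together cover exactly {1, 5, 7} — 3 values for 3 variables — and 5 appears only in L's list, so L = 5.
Determined: I=2, J=6, L=5, M=3, O=4. The other variables each still have more than one consistent value. That makes 5.

5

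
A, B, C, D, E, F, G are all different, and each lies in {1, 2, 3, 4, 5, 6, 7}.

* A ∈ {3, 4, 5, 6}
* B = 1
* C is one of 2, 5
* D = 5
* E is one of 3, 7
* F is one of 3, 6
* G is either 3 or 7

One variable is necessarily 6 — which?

B's domain is down to {1}, so B = 1.
D must be 5 (only option left). Eliminate 5 elsewhere: A, C.
That leaves C = 2.
The 4 still-open variables together cover exactly {3, 4, 6, 7} — 4 values for 4 variables — and 4 appears only in A's list, so A = 4.
Among the 3 still-open variables, 6 fits only F (and all 3 values in {3, 6, 7} must be used), so F = 6.

F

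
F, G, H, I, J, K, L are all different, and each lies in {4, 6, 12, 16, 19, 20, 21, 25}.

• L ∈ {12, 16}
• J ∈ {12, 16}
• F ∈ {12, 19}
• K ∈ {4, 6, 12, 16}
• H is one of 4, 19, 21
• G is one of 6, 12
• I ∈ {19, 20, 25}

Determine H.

J and L share exactly the 2 values {12, 16}; by pigeonhole those values go to them, so strike 12, 16 from F, G, K.
F's domain is down to {19}, so F = 19. So H, I can't be 19.
G's domain is down to {6}, so G = 6. Eliminate 6 elsewhere: K.
K must be 4 (only option left). So H can't be 4.
So H = 21.

21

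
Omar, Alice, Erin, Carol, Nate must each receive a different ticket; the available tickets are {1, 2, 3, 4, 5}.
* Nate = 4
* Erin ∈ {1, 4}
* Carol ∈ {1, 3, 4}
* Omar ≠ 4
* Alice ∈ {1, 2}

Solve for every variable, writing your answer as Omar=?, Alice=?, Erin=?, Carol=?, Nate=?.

Nate's domain is down to {4}, so Nate = 4. So Erin, Carol can't be 4.
Erin must be 1 (only option left). Strike 1 from Omar, Alice, Carol.
Carol must be 3 (only option left). So Omar can't be 3.
Alice must be 2 (only option left). Strike 2 from Omar.
Omar's domain is down to {5}, so Omar = 5.

Omar=5, Alice=2, Erin=1, Carol=3, Nate=4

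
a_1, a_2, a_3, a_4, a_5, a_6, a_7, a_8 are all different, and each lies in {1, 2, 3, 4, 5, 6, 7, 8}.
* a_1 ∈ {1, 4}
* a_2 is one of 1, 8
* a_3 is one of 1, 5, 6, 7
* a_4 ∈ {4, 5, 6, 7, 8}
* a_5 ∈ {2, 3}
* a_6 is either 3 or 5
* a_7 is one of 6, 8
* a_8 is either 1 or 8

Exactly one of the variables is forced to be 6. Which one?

The 8 variables together cover exactly {1, 2, 3, 4, 5, 6, 7, 8} — 8 values for 8 variables — and 2 appears only in a_5's list, so a_5 = 2.
Among the 7 still-open variables, 3 fits only a_6 (and all 7 values in {1, 3, 4, 5, 6, 7, 8} must be used), so a_6 = 3.
a_2 and a_8 between them cover only {1, 8} — a naked pair. Remove those values from a_1, a_3, a_4, a_7.
So 6 goes to a_7.

a_7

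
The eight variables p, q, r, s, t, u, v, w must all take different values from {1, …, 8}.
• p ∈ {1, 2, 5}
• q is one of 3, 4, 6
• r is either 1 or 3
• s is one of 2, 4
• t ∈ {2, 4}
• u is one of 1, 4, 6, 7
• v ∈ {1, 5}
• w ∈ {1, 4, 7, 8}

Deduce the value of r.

3

The 8 variables draw from only 8 values {1, 2, 3, 4, 5, 6, 7, 8}, so each is used; only w can be 8, hence w = 8.
The 7 still-open variables together cover exactly {1, 2, 3, 4, 5, 6, 7} — 7 values for 7 variables — and 7 appears only in u's list, so u = 7.
Among the 6 still-open variables, 6 fits only q (and all 6 values in {1, 2, 3, 4, 5, 6} must be used), so q = 6.
Among the 5 still-open variables, 3 fits only r (and all 5 values in {1, 2, 3, 4, 5} must be used), so r = 3.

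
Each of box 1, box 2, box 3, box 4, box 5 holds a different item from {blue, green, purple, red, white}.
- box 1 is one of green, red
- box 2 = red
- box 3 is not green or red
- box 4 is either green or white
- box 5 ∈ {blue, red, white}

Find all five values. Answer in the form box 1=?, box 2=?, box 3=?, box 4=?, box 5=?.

box 1=green, box 2=red, box 3=purple, box 4=white, box 5=blue

box 2 must be red (only option left). Strike red from box 1, box 5.
box 1's domain is down to {green}, so box 1 = green. Remove green from box 4.
box 4's domain is down to {white}, so box 4 = white. So box 3, box 5 can't be white.
That leaves box 5 = blue. Eliminate blue elsewhere: box 3.
box 3 must be purple (only option left).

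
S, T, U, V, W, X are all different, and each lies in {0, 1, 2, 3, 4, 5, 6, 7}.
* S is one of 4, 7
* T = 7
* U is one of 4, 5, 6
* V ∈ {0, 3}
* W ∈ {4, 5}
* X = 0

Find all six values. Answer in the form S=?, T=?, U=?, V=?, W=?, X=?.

S=4, T=7, U=6, V=3, W=5, X=0

T has just one choice, so T = 7. Remove 7 from S.
X's domain is down to {0}, so X = 0. Strike 0 from V.
S's domain is down to {4}, so S = 4. Eliminate 4 elsewhere: U, W.
V must be 3 (only option left).
W's domain is down to {5}, so W = 5. So U can't be 5.
U's domain is down to {6}, so U = 6.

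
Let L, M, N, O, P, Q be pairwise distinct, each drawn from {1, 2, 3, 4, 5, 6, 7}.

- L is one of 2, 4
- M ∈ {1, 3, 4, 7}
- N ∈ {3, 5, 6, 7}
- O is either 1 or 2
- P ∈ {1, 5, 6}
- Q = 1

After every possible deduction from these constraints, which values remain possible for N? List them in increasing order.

3, 5, 6, 7

Q has just one choice, so Q = 1. Remove 1 from M, O, P.
O's domain is down to {2}, so O = 2. So L can't be 2.
L's domain is down to {4}, so L = 4. So M can't be 4.
No further eliminations apply; N can still be any of 3, 5, 6, 7.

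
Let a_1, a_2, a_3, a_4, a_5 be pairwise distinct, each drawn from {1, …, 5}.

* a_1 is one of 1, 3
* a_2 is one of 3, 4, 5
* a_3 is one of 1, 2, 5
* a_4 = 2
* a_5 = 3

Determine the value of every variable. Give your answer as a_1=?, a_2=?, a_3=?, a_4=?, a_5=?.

a_1=1, a_2=4, a_3=5, a_4=2, a_5=3

a_4's domain is down to {2}, so a_4 = 2. Strike 2 from a_3.
a_5 has just one choice, so a_5 = 3. Remove 3 from a_1, a_2.
a_1's domain is down to {1}, so a_1 = 1. Strike 1 from a_3.
That leaves a_3 = 5. Eliminate 5 elsewhere: a_2.
That leaves a_2 = 4.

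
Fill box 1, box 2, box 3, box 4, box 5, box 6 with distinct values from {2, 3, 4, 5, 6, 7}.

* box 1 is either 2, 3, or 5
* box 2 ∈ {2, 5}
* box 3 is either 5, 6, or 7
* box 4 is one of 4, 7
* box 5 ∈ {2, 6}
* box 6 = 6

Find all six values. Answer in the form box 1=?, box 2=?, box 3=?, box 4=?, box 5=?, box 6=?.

box 6 has just one choice, so box 6 = 6. Eliminate 6 elsewhere: box 3, box 5.
box 5 must be 2 (only option left). Eliminate 2 elsewhere: box 1, box 2.
That leaves box 2 = 5. Remove 5 from box 1, box 3.
box 3 has just one choice, so box 3 = 7. Eliminate 7 elsewhere: box 4.
box 4 must be 4 (only option left).
box 1's domain is down to {3}, so box 1 = 3.

box 1=3, box 2=5, box 3=7, box 4=4, box 5=2, box 6=6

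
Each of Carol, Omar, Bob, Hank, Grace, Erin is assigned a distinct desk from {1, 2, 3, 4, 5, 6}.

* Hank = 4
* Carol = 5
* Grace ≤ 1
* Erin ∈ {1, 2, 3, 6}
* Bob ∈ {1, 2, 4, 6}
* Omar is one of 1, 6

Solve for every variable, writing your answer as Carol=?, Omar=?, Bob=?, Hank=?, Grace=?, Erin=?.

Carol=5, Omar=6, Bob=2, Hank=4, Grace=1, Erin=3

Carol has just one choice, so Carol = 5.
Hank must be 4 (only option left). Remove 4 from Bob.
Grace's domain is down to {1}, so Grace = 1. Strike 1 from Omar, Bob, Erin.
Omar must be 6 (only option left). Eliminate 6 elsewhere: Bob, Erin.
Bob's domain is down to {2}, so Bob = 2. Eliminate 2 elsewhere: Erin.
Erin has just one choice, so Erin = 3.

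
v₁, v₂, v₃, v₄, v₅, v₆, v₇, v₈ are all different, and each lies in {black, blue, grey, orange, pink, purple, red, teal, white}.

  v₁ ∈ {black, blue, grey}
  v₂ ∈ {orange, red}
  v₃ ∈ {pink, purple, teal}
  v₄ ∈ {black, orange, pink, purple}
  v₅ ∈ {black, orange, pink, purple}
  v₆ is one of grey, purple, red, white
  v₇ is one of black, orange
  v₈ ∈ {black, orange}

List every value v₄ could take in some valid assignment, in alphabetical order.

pink, purple

The 2 variables v₇ and v₈ are confined to {black, orange}, which locks those values in; drop them from v₁, v₂, v₄, v₅.
v₂ must be red (only option left). So v₆ can't be red.
The 2 variables v₄ and v₅ are confined to {pink, purple}, which locks those values in; drop them from v₃, v₆.
v₃'s domain is down to {teal}, so v₃ = teal.
No further eliminations apply; v₄ can still be any of pink, purple.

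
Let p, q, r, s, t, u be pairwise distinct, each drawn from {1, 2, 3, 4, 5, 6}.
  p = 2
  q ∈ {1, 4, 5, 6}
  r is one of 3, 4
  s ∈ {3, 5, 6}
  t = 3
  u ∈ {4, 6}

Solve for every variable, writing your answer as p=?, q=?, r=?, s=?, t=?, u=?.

p=2, q=1, r=4, s=5, t=3, u=6

p's domain is down to {2}, so p = 2.
t must be 3 (only option left). So r, s can't be 3.
r must be 4 (only option left). So q, u can't be 4.
u must be 6 (only option left). Eliminate 6 elsewhere: q, s.
That leaves s = 5. Strike 5 from q.
q's domain is down to {1}, so q = 1.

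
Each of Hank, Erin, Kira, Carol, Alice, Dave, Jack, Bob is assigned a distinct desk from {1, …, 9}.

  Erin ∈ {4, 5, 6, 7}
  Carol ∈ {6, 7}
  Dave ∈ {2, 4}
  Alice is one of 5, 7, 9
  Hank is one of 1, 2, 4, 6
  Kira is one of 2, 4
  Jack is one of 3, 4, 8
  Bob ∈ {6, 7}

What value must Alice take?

The 2 variables Kira and Dave are confined to {2, 4}, which locks those values in; drop them from Hank, Erin, Jack.
The 2 variables Carol and Bob are confined to {6, 7}, which locks those values in; drop them from Hank, Erin, Alice.
Hank has just one choice, so Hank = 1.
Erin's domain is down to {5}, so Erin = 5. Eliminate 5 elsewhere: Alice.
So Alice = 9.

9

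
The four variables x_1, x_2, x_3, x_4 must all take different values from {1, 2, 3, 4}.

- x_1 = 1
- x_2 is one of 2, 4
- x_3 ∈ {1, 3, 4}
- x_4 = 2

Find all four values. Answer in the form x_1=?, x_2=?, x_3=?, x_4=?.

x_1 has just one choice, so x_1 = 1. Strike 1 from x_3.
That leaves x_4 = 2. So x_2 can't be 2.
x_2's domain is down to {4}, so x_2 = 4. Eliminate 4 elsewhere: x_3.
x_3 has just one choice, so x_3 = 3.

x_1=1, x_2=4, x_3=3, x_4=2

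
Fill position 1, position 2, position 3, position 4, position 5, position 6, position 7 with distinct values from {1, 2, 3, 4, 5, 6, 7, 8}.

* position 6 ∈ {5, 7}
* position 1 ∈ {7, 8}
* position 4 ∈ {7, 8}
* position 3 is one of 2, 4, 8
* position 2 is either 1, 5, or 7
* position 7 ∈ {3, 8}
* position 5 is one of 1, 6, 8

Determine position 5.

The 2 variables position 1 and position 4 are confined to {7, 8}, which locks those values in; drop them from position 2, position 3, position 5, position 6, position 7.
position 6 must be 5 (only option left). Eliminate 5 elsewhere: position 2.
position 7 must be 3 (only option left).
That leaves position 2 = 1. Strike 1 from position 5.
So position 5 = 6.

6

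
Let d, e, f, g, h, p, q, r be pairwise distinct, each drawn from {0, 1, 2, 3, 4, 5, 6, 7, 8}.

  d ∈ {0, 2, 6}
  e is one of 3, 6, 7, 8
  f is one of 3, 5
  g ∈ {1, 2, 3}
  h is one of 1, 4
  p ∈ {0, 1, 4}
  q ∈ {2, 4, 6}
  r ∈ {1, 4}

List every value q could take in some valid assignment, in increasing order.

2, 6

The 2 variables h and r are confined to {1, 4}, which locks those values in; drop them from g, p, q.
p must be 0 (only option left). Strike 0 from d.
The 2 variables d and q are confined to {2, 6}, which locks those values in; drop them from e, g.
g has just one choice, so g = 3. Strike 3 from e, f.
That leaves f = 5.
No further eliminations apply; q can still be any of 2, 6.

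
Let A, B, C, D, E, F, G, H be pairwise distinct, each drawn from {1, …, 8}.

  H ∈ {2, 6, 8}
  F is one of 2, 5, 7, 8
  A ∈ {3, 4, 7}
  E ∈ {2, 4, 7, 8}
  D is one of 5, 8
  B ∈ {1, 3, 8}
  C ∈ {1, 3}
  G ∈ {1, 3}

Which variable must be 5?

D

The 8 variables draw from only 8 values {1, 2, 3, 4, 5, 6, 7, 8}, so each is used; only H can be 6, hence H = 6.
C and G between them cover only {1, 3} — a naked pair. Remove those values from A, B.
B's domain is down to {8}, so B = 8. Remove 8 from D, E, F.
So 5 goes to D.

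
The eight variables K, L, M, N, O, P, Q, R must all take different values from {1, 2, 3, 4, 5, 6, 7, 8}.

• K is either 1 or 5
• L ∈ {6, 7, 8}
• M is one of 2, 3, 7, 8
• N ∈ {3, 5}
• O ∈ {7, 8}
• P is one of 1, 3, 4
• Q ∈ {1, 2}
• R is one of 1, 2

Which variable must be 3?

Among the 8 variables, 4 fits only P (and all 8 values in {1, 2, 3, 4, 5, 6, 7, 8} must be used), so P = 4.
The 7 still-open variables draw from only 7 values {1, 2, 3, 5, 6, 7, 8}, so each is used; only L can be 6, hence L = 6.
The 2 variables Q and R are confined to {1, 2}, which locks those values in; drop them from K, M.
K has just one choice, so K = 5. Remove 5 from N.
So 3 goes to N.

N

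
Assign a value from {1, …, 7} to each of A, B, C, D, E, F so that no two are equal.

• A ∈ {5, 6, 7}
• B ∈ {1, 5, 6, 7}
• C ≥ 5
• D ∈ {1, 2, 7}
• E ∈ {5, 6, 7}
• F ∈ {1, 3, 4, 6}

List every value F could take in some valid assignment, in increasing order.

3, 4

A, C, E between them cover only {5, 6, 7} — a naked triple. Remove those values from B, D, F.
B must be 1 (only option left). Eliminate 1 elsewhere: D, F.
D has just one choice, so D = 2.
No further eliminations apply; F can still be any of 3, 4.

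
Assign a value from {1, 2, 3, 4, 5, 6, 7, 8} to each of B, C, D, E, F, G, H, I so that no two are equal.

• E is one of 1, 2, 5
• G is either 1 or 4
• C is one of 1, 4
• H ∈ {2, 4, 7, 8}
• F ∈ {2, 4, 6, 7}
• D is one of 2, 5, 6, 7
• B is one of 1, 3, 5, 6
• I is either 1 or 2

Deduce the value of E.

The 8 variables together cover exactly {1, 2, 3, 4, 5, 6, 7, 8} — 8 values for 8 variables — and 3 appears only in B's list, so B = 3.
The 7 still-open variables together cover exactly {1, 2, 4, 5, 6, 7, 8} — 7 values for 7 variables — and 8 appears only in H's list, so H = 8.
The 2 variables C and G are confined to {1, 4}, which locks those values in; drop them from E, F, I.
I's domain is down to {2}, so I = 2. Eliminate 2 elsewhere: D, E, F.
So E = 5.

5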